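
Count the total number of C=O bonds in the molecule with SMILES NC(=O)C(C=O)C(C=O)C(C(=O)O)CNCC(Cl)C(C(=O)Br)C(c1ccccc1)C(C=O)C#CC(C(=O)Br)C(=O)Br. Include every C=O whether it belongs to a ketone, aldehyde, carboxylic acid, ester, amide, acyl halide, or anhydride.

8

H2NCO: amide, 1 C=O (running total 1).
CH(CHO): aldehyde, 1 C=O (running total 2).
CH(CHO): aldehyde, 1 C=O (running total 3).
CH(COOH): carboxylic acid, 1 C=O (running total 4).
CH(COBr): acyl halide, 1 C=O (running total 5).
CH(CHO): aldehyde, 1 C=O (running total 6).
CH(COBr): acyl halide, 1 C=O (running total 7).
COBr: acyl halide, 1 C=O (running total 8).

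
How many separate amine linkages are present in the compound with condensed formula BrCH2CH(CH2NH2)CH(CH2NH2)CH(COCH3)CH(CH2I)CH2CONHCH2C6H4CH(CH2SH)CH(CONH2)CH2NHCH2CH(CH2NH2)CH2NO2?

4

Taking each segment in turn:
  BrCH2: halogen on an sp³ carbon → alkyl halide.
  CH(CH2NH2): pendant –CH2NH2: N on sp³ C, no adjacent C=O → amine.
  CH(CH2NH2): pendant –CH2NH2: N on sp³ C, no adjacent C=O → amine.
  CH(COCH3): pendant –COCH3: carbonyl C bonded to two carbons → ketone.
  CH(CH2I): pendant –CH2X: halogen on sp³ carbon → alkyl halide.
  CH2CONHCH2: –C(=O)–N– linkage → amide (the N is not an amine).
  C6H4: para-disubstituted benzene ring → arene.
  CH(CH2SH): pendant –CH2SH → thiol.
  CH(CONH2): pendant –CONH2: carbonyl C bonded to C and N → amide.
  CH2NHCH2: C–N–C with sp³ carbons and no adjacent C=O → amine (secondary).
  CH(CH2NH2): pendant –CH2NH2: N on sp³ C, no adjacent C=O → amine.
  CH2NO2: –NO2 on carbon → nitro group.
Amine appears at: CH(CH2NH2), CH(CH2NH2), CH2NHCH2, CH(CH2NH2) → 4.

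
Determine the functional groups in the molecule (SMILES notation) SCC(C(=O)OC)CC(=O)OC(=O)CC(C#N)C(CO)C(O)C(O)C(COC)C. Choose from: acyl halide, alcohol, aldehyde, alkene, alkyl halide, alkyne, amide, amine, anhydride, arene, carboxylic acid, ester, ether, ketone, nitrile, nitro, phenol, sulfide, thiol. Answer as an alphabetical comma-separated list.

alcohol, anhydride, ester, ether, nitrile, thiol

Working along the chain:
  HSCH2: –SH on an sp³ carbon → thiol.
  CH(COOCH3): pendant –COOCH3: carbonyl C bonded to C and –OCH3 → ester.
  CH2CO-O-COCH2: two acyl groups sharing one oxygen, –C(=O)–O–C(=O)– → anhydride.
  CH(CN): pendant –C≡N: nitrile.
  CH(CH2OH): pendant –CH2OH on an sp³ backbone C → alcohol.
  CH(OH): –OH on an sp³ carbon → alcohol (secondary).
  CH(OH): –OH on an sp³ carbon → alcohol (secondary).
  CH(CH2OCH3): pendant –CH2OCH3: C–O–C linkage → ether.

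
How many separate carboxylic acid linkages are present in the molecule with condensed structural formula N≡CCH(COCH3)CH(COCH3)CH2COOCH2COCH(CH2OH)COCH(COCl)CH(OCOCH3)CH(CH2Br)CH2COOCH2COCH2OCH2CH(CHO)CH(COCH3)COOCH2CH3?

N≡C–: carbon triple-bonded to nitrogen → nitrile.
pendant –COCH3: carbonyl C bonded to two carbons → ketone.
pendant –COCH3: carbonyl C bonded to two carbons → ketone.
–C(=O)–O–C with C on the carbonyl side → ester.
–C(=O)– with carbon on both sides → ketone.
pendant –CH2OH on an sp³ backbone C → alcohol.
–C(=O)– with carbon on both sides → ketone.
pendant –C(=O)X: carbonyl C bonded to C and halogen → acyl halide.
pendant –OC(=O)CH3: an acyloxy group → ester.
pendant –CH2X: halogen on sp³ carbon → alkyl halide.
–C(=O)–O–C with C on the carbonyl side → ester.
–C(=O)– with carbon on both sides → ketone.
C–O–C with sp³ carbons on both sides and no adjacent C=O → ether.
pendant –CHO: carbonyl C bonded to C and H → aldehyde.
pendant –COCH3: carbonyl C bonded to two carbons → ketone.
–C(=O)OCH2CH3: carbonyl C bonded to C and to –OEt → ester.
No segment is a carboxylic acid: CH2COOCH2 is ester, not carboxylic acid; CH(CH2OH) is alcohol, not carboxylic acid; CH(OCOCH3) is ester, not carboxylic acid. → 0.

0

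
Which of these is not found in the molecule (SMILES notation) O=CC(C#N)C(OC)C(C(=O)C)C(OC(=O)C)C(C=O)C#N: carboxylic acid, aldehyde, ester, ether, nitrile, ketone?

ester: present (CH(OCOCH3) — pendant –OC(=O)CH3: an acyloxy group → ester).
ketone: present (CH(COCH3) — pendant –COCH3: carbonyl C bonded to two carbons → ketone).
nitrile: present (CH(CN) — pendant –C≡N: nitrile).
aldehyde: present (OHC — terminal –CHO: carbonyl C bonded to H and C → aldehyde).
ether: present (CH(OCH3) — pendant –OCH3: C–O–C with sp³ C, no adjacent C=O → ether).
carboxylic acid: absent. In CH(OCOCH3), the acyl oxygen is bonded to carbon (–O–C), not to H, so this is an ester.

carboxylic acid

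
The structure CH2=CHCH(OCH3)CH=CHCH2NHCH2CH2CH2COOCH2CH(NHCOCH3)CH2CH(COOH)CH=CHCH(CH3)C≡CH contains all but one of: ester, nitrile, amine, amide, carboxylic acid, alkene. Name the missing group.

amine: present (CH2NHCH2 — C–N–C with sp³ carbons and no adjacent C=O → amine (secondary)).
alkene: present (CH2=CH — C=C double bond → alkene).
ester: present (CH2COOCH2 — –C(=O)–O–C with C on the carbonyl side → ester).
carboxylic acid: present (CH(COOH) — pendant –COOH: carbonyl C bonded to C and –OH → carboxylic acid).
amide: present (CH(NHCOCH3) — pendant –NHC(=O)CH3: N bonded to a carbonyl → amide (not amine)).
nitrile: absent. In C≡CH, the triple bond is C≡C, not C≡N.

nitrile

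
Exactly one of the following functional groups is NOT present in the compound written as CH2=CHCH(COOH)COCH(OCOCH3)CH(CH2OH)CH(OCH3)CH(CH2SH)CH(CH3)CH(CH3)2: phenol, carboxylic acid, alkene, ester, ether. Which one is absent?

alkene: present (CH2=CH — C=C double bond → alkene).
carboxylic acid: present (CH(COOH) — pendant –COOH: carbonyl C bonded to C and –OH → carboxylic acid).
ether: present (CH(OCH3) — pendant –OCH3: C–O–C with sp³ C, no adjacent C=O → ether).
ester: present (CH(OCOCH3) — pendant –OC(=O)CH3: an acyloxy group → ester).
phenol: absent. In CH(CH2OH), the –OH is on an sp³ carbon, not on an aromatic ring, so it is an alcohol.

phenol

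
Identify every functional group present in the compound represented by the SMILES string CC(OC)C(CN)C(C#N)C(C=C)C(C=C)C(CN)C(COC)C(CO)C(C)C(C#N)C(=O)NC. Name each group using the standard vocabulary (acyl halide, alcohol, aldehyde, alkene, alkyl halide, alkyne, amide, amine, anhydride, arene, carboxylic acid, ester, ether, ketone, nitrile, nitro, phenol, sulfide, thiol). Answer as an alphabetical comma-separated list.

alcohol, alkene, amide, amine, ether, nitrile

Reading the structure from left to right:
  CH(OCH3): pendant –OCH3: C–O–C with sp³ C, no adjacent C=O → ether.
  CH(CH2NH2): pendant –CH2NH2: N on sp³ C, no adjacent C=O → amine.
  CH(CN): pendant –C≡N: nitrile.
  CH(CH=CH2): pendant –CH=CH2: C=C double bond → alkene.
  CH(CH=CH2): pendant –CH=CH2: C=C double bond → alkene.
  CH(CH2NH2): pendant –CH2NH2: N on sp³ C, no adjacent C=O → amine.
  CH(CH2OCH3): pendant –CH2OCH3: C–O–C linkage → ether.
  CH(CH2OH): pendant –CH2OH on an sp³ backbone C → alcohol.
  CH(CN): pendant –C≡N: nitrile.
  CONHCH3: –C(=O)NHCH3: carbonyl C bonded to C and to N → amide (the N is not an amine).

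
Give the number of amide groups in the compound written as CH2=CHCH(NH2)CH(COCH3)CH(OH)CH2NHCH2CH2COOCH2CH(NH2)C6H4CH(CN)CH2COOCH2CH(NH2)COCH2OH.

Taking each segment in turn:
  CH2=CH: C=C double bond → alkene.
  CH(NH2): –NH2 on an sp³ carbon with no adjacent C=O → amine.
  CH(COCH3): pendant –COCH3: carbonyl C bonded to two carbons → ketone.
  CH(OH): –OH on an sp³ carbon → alcohol (secondary).
  CH2NHCH2: C–N–C with sp³ carbons and no adjacent C=O → amine (secondary).
  CH2COOCH2: –C(=O)–O–C with C on the carbonyl side → ester.
  CH(NH2): –NH2 on an sp³ carbon with no adjacent C=O → amine.
  C6H4: para-disubstituted benzene ring → arene.
  CH(CN): pendant –C≡N: nitrile.
  CH2COOCH2: –C(=O)–O–C with C on the carbonyl side → ester.
  CH(NH2): –NH2 on an sp³ carbon with no adjacent C=O → amine.
  CO: –C(=O)– with carbon on both sides → ketone.
  CH2OH: –OH on an sp³ carbon → alcohol.
No segment is a amide: CH(NH2) is amine, not amide; CH2NHCH2 is amine, not amide; CH(NH2) is amine, not amide. → 0.

0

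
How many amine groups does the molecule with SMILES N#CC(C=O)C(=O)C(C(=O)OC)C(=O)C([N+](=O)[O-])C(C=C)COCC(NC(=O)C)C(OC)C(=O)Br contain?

0

N≡C–: carbon triple-bonded to nitrogen → nitrile.
pendant –CHO: carbonyl C bonded to C and H → aldehyde.
–C(=O)– with carbon on both sides → ketone.
pendant –COOCH3: carbonyl C bonded to C and –OCH3 → ester.
–C(=O)– with carbon on both sides → ketone.
–NO2 on an sp³ carbon → nitro (the N=O is not a carbonyl).
pendant –CH=CH2: C=C double bond → alkene.
C–O–C with sp³ carbons on both sides and no adjacent C=O → ether.
pendant –NHC(=O)CH3: N bonded to a carbonyl → amide (not amine).
pendant –OCH3: C–O–C with sp³ C, no adjacent C=O → ether.
–C(=O)Br: carbonyl C bonded to C and to a halogen → acyl halide (not alkyl halide).
No segment is a amine: N≡C is nitrile, not amine; CH(NO2) is nitro, not amine; CH(NHCOCH3) is amide, not amine. → 0.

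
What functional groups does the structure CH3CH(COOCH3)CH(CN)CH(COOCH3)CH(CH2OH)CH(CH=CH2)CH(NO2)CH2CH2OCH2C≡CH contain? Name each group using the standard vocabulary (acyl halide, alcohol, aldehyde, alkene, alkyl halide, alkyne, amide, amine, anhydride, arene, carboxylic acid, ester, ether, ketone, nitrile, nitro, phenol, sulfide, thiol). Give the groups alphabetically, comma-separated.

alcohol, alkene, alkyne, ester, ether, nitrile, nitro

pendant –COOCH3: carbonyl C bonded to C and –OCH3 → ester.
pendant –C≡N: nitrile.
pendant –COOCH3: carbonyl C bonded to C and –OCH3 → ester.
pendant –CH2OH on an sp³ backbone C → alcohol.
pendant –CH=CH2: C=C double bond → alkene.
–NO2 on an sp³ carbon → nitro (the N=O is not a carbonyl).
C–O–C with sp³ carbons on both sides and no adjacent C=O → ether.
C≡C triple bond → alkyne.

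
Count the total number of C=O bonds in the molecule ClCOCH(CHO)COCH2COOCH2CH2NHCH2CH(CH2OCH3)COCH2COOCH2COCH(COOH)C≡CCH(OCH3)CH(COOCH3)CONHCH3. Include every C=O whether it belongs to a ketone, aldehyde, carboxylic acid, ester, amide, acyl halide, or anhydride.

10

ClCO: acyl halide, 1 C=O (running total 1).
CH(CHO): aldehyde, 1 C=O (running total 2).
CO: ketone, 1 C=O (running total 3).
CH2COOCH2: ester, 1 C=O (running total 4).
CO: ketone, 1 C=O (running total 5).
CH2COOCH2: ester, 1 C=O (running total 6).
CO: ketone, 1 C=O (running total 7).
CH(COOH): carboxylic acid, 1 C=O (running total 8).
CH(COOCH3): ester, 1 C=O (running total 9).
CONHCH3: amide, 1 C=O (running total 10).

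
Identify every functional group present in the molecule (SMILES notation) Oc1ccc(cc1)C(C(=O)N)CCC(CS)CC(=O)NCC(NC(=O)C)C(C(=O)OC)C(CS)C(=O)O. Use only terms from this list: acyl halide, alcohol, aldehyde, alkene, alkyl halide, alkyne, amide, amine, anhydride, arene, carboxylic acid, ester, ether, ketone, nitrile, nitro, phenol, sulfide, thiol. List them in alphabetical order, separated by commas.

amide, arene, carboxylic acid, ester, phenol, thiol

Taking each segment in turn:
  HOC6H4: –OH attached directly to an aromatic ring → phenol (not alcohol); the ring itself is an arene.
  CH(CONH2): pendant –CONH2: carbonyl C bonded to C and N → amide.
  CH(CH2SH): pendant –CH2SH → thiol.
  CH2CONHCH2: –C(=O)–N– linkage → amide (the N is not an amine).
  CH(NHCOCH3): pendant –NHC(=O)CH3: N bonded to a carbonyl → amide (not amine).
  CH(COOCH3): pendant –COOCH3: carbonyl C bonded to C and –OCH3 → ester.
  CH(CH2SH): pendant –CH2SH → thiol.
  COOH: –COOH: carbonyl C bonded to –OH and C → carboxylic acid (the –OH is not a separate alcohol).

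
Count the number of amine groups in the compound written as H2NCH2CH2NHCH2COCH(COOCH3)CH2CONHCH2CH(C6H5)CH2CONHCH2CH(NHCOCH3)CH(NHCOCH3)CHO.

Working along the chain:
  H2NCH2: –NH2 on an sp³ carbon with no adjacent C=O → amine.
  CH2NHCH2: C–N–C with sp³ carbons and no adjacent C=O → amine (secondary).
  CO: –C(=O)– with carbon on both sides → ketone.
  CH(COOCH3): pendant –COOCH3: carbonyl C bonded to C and –OCH3 → ester.
  CH2CONHCH2: –C(=O)–N– linkage → amide (the N is not an amine).
  CH(C6H5): pendant –C6H5: benzene ring → arene.
  CH2CONHCH2: –C(=O)–N– linkage → amide (the N is not an amine).
  CH(NHCOCH3): pendant –NHC(=O)CH3: N bonded to a carbonyl → amide (not amine).
  CH(NHCOCH3): pendant –NHC(=O)CH3: N bonded to a carbonyl → amide (not amine).
  CHO: terminal –CHO: carbonyl C bonded to H and C → aldehyde.
Amine appears at: H2NCH2, CH2NHCH2 → 2.

2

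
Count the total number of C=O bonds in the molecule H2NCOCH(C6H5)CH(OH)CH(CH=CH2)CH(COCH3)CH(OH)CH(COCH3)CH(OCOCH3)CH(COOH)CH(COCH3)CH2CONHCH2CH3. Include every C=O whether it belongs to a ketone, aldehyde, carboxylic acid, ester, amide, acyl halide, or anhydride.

H2NCO: amide, 1 C=O (running total 1).
CH(COCH3): ketone, 1 C=O (running total 2).
CH(COCH3): ketone, 1 C=O (running total 3).
CH(OCOCH3): ester, 1 C=O (running total 4).
CH(COOH): carboxylic acid, 1 C=O (running total 5).
CH(COCH3): ketone, 1 C=O (running total 6).
CH2CONHCH2: amide, 1 C=O (running total 7).

7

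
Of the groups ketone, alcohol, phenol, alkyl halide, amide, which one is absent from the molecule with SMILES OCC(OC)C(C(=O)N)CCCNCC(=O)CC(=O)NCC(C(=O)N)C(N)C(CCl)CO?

phenol

ketone: present (CO — –C(=O)– with carbon on both sides → ketone).
alkyl halide: present (CH(CH2Cl) — pendant –CH2X: halogen on sp³ carbon → alkyl halide).
alcohol: present (HOCH2 — HO– on an sp³ carbon → alcohol).
amide: present (CH(CONH2) — pendant –CONH2: carbonyl C bonded to C and N → amide).
phenol: absent. In each of HOCH2 and CH2OH, the –OH is on an sp³ carbon, not on an aromatic ring, so it is an alcohol.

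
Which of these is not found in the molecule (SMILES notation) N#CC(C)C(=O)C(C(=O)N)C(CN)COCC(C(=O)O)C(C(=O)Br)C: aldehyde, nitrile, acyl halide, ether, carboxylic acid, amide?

aldehyde

acyl halide: present (CH(COBr) — pendant –C(=O)X: carbonyl C bonded to C and halogen → acyl halide).
carboxylic acid: present (CH(COOH) — pendant –COOH: carbonyl C bonded to C and –OH → carboxylic acid).
nitrile: present (N≡C — N≡C–: carbon triple-bonded to nitrogen → nitrile).
amide: present (CH(CONH2) — pendant –CONH2: carbonyl C bonded to C and N → amide).
ether: present (CH2OCH2 — C–O–C with sp³ carbons on both sides and no adjacent C=O → ether).
aldehyde: absent. In CO, the carbonyl carbon is bonded to two carbons, so it is a ketone, not an aldehyde. In CH(COOH), the carbonyl carbon bears –OH, not –H, so it is a carboxylic acid.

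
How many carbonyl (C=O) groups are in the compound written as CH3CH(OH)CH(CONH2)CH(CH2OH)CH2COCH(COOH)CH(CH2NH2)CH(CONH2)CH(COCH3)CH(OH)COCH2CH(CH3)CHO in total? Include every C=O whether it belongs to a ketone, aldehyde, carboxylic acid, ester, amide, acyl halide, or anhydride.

7

CH(CONH2): amide, 1 C=O (running total 1).
CO: ketone, 1 C=O (running total 2).
CH(COOH): carboxylic acid, 1 C=O (running total 3).
CH(CONH2): amide, 1 C=O (running total 4).
CH(COCH3): ketone, 1 C=O (running total 5).
CO: ketone, 1 C=O (running total 6).
CHO: aldehyde, 1 C=O (running total 7).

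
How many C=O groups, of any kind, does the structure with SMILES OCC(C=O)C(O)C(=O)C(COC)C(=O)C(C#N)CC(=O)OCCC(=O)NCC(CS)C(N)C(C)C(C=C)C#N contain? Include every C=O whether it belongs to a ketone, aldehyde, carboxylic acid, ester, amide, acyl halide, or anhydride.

5

CH(CHO): aldehyde, 1 C=O (running total 1).
CO: ketone, 1 C=O (running total 2).
CO: ketone, 1 C=O (running total 3).
CH2COOCH2: ester, 1 C=O (running total 4).
CH2CONHCH2: amide, 1 C=O (running total 5).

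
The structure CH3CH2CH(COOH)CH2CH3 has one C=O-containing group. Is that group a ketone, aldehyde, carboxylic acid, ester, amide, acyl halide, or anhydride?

carboxylic acid

The carbonyl is in the CH(COOH) segment: pendant –COOH: carbonyl C bonded to C and –OH → carboxylic acid.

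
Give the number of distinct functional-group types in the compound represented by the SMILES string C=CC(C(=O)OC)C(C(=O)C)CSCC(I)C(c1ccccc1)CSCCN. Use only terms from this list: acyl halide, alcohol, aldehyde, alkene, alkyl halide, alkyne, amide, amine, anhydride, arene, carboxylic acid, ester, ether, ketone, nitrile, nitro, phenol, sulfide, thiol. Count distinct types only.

C=C double bond → alkene.
pendant –COOCH3: carbonyl C bonded to C and –OCH3 → ester.
pendant –COCH3: carbonyl C bonded to two carbons → ketone.
C–S–C linkage → sulfide (thioether).
halogen on an sp³ carbon → alkyl halide.
pendant –C6H5: benzene ring → arene.
C–S–C linkage → sulfide (thioether).
–NH2 on an sp³ carbon with no adjacent C=O → amine.
Distinct types present: alkene, alkyl halide, amine, arene, ester, ketone, sulfide.

7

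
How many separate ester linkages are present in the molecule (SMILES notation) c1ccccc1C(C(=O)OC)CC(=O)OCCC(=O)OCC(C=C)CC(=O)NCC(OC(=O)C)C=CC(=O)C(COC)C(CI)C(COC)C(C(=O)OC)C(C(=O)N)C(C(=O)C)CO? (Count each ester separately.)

5

Taking each segment in turn:
  C6H5: C6H5– phenyl ring → arene.
  CH(COOCH3): pendant –COOCH3: carbonyl C bonded to C and –OCH3 → ester.
  CH2COOCH2: –C(=O)–O–C with C on the carbonyl side → ester.
  CH2COOCH2: –C(=O)–O–C with C on the carbonyl side → ester.
  CH(CH=CH2): pendant –CH=CH2: C=C double bond → alkene.
  CH2CONHCH2: –C(=O)–N– linkage → amide (the N is not an amine).
  CH(OCOCH3): pendant –OC(=O)CH3: an acyloxy group → ester.
  CH=CH: C=C double bond → alkene.
  CO: –C(=O)– with carbon on both sides → ketone.
  CH(CH2OCH3): pendant –CH2OCH3: C–O–C linkage → ether.
  CH(CH2I): pendant –CH2X: halogen on sp³ carbon → alkyl halide.
  CH(CH2OCH3): pendant –CH2OCH3: C–O–C linkage → ether.
  CH(COOCH3): pendant –COOCH3: carbonyl C bonded to C and –OCH3 → ester.
  CH(CONH2): pendant –CONH2: carbonyl C bonded to C and N → amide.
  CH(COCH3): pendant –COCH3: carbonyl C bonded to two carbons → ketone.
  CH2OH: –OH on an sp³ carbon → alcohol.
Ester appears at: CH(COOCH3), CH2COOCH2, CH2COOCH2, CH(OCOCH3), CH(COOCH3) → 5.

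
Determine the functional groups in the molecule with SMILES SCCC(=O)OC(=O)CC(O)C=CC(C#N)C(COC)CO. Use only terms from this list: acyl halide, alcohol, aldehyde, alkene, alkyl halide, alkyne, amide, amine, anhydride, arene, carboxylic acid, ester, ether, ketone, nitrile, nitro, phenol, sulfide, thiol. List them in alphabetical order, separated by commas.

–SH on an sp³ carbon → thiol.
two acyl groups sharing one oxygen, –C(=O)–O–C(=O)– → anhydride.
–OH on an sp³ carbon → alcohol (secondary).
C=C double bond → alkene.
pendant –C≡N: nitrile.
pendant –CH2OCH3: C–O–C linkage → ether.
–OH on an sp³ carbon → alcohol.

alcohol, alkene, anhydride, ether, nitrile, thiol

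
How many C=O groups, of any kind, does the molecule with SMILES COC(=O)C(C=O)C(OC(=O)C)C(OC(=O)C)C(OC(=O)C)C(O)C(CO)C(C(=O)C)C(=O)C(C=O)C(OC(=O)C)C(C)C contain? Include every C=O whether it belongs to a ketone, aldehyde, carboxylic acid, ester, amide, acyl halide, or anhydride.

CH3OOC: ester, 1 C=O (running total 1).
CH(CHO): aldehyde, 1 C=O (running total 2).
CH(OCOCH3): ester, 1 C=O (running total 3).
CH(OCOCH3): ester, 1 C=O (running total 4).
CH(OCOCH3): ester, 1 C=O (running total 5).
CH(COCH3): ketone, 1 C=O (running total 6).
CO: ketone, 1 C=O (running total 7).
CH(CHO): aldehyde, 1 C=O (running total 8).
CH(OCOCH3): ester, 1 C=O (running total 9).

9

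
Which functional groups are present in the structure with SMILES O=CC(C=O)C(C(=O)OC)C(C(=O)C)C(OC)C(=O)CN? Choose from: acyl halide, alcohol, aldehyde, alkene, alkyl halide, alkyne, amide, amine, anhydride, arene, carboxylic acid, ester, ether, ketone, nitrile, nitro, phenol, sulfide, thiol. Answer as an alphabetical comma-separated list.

aldehyde, amine, ester, ether, ketone

Taking each segment in turn:
  OHC: terminal –CHO: carbonyl C bonded to H and C → aldehyde.
  CH(CHO): pendant –CHO: carbonyl C bonded to C and H → aldehyde.
  CH(COOCH3): pendant –COOCH3: carbonyl C bonded to C and –OCH3 → ester.
  CH(COCH3): pendant –COCH3: carbonyl C bonded to two carbons → ketone.
  CH(OCH3): pendant –OCH3: C–O–C with sp³ C, no adjacent C=O → ether.
  CO: –C(=O)– with carbon on both sides → ketone.
  CH2NH2: –NH2 on an sp³ carbon with no adjacent C=O → amine.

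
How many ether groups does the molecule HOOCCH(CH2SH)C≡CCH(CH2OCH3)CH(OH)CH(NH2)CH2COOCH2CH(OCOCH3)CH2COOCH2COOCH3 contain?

1

Taking each segment in turn:
  HOOC: –COOH: carbonyl C bonded to –OH and C → carboxylic acid (the –OH is not a separate alcohol).
  CH(CH2SH): pendant –CH2SH → thiol.
  C≡C: C≡C triple bond → alkyne.
  CH(CH2OCH3): pendant –CH2OCH3: C–O–C linkage → ether.
  CH(OH): –OH on an sp³ carbon → alcohol (secondary).
  CH(NH2): –NH2 on an sp³ carbon with no adjacent C=O → amine.
  CH2COOCH2: –C(=O)–O–C with C on the carbonyl side → ester.
  CH(OCOCH3): pendant –OC(=O)CH3: an acyloxy group → ester.
  CH2COOCH2: –C(=O)–O–C with C on the carbonyl side → ester.
  COOCH3: –C(=O)OCH3: carbonyl C bonded to C and to –OCH3 → ester (not ketone + ether).
Ether appears at: CH(CH2OCH3) → 1.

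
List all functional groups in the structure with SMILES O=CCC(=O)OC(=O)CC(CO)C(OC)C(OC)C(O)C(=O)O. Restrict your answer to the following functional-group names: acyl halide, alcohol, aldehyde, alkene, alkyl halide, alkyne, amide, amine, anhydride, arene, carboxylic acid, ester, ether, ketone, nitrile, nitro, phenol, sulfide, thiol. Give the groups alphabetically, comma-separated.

alcohol, aldehyde, anhydride, carboxylic acid, ether

terminal –CHO: carbonyl C bonded to H and C → aldehyde.
two acyl groups sharing one oxygen, –C(=O)–O–C(=O)– → anhydride.
pendant –CH2OH on an sp³ backbone C → alcohol.
pendant –OCH3: C–O–C with sp³ C, no adjacent C=O → ether.
pendant –OCH3: C–O–C with sp³ C, no adjacent C=O → ether.
–OH on an sp³ carbon → alcohol (secondary).
–COOH: carbonyl C bonded to –OH and C → carboxylic acid (the –OH is not a separate alcohol).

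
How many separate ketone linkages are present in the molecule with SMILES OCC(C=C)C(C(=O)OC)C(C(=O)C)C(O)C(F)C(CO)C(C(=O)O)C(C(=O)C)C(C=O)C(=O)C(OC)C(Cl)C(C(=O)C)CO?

4

HO– on an sp³ carbon → alcohol.
pendant –CH=CH2: C=C double bond → alkene.
pendant –COOCH3: carbonyl C bonded to C and –OCH3 → ester.
pendant –COCH3: carbonyl C bonded to two carbons → ketone.
–OH on an sp³ carbon → alcohol (secondary).
halogen on an sp³ carbon → alkyl halide.
pendant –CH2OH on an sp³ backbone C → alcohol.
pendant –COOH: carbonyl C bonded to C and –OH → carboxylic acid.
pendant –COCH3: carbonyl C bonded to two carbons → ketone.
pendant –CHO: carbonyl C bonded to C and H → aldehyde.
–C(=O)– with carbon on both sides → ketone.
pendant –OCH3: C–O–C with sp³ C, no adjacent C=O → ether.
halogen on an sp³ carbon → alkyl halide.
pendant –COCH3: carbonyl C bonded to two carbons → ketone.
–OH on an sp³ carbon → alcohol.
Ketone appears at: CH(COCH3), CH(COCH3), CO, CH(COCH3) → 4.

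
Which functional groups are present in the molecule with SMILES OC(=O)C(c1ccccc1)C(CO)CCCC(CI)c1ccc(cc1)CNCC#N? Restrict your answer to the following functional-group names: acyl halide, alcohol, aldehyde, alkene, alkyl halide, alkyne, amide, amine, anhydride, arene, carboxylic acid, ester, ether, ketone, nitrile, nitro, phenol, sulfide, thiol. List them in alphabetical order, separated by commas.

alcohol, alkyl halide, amine, arene, carboxylic acid, nitrile

Reading the structure from left to right:
  HOOC: –COOH: carbonyl C bonded to –OH and C → carboxylic acid (the –OH is not a separate alcohol).
  CH(C6H5): pendant –C6H5: benzene ring → arene.
  CH(CH2OH): pendant –CH2OH on an sp³ backbone C → alcohol.
  CH(CH2I): pendant –CH2X: halogen on sp³ carbon → alkyl halide.
  C6H4: para-disubstituted benzene ring → arene.
  CH2NHCH2: C–N–C with sp³ carbons and no adjacent C=O → amine (secondary).
  CN: –C≡N: carbon triple-bonded to nitrogen → nitrile.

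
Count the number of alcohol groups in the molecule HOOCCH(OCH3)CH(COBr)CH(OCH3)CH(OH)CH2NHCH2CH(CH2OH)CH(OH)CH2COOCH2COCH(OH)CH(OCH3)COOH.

4

Reading the structure from left to right:
  HOOC: –COOH: carbonyl C bonded to –OH and C → carboxylic acid (the –OH is not a separate alcohol).
  CH(OCH3): pendant –OCH3: C–O–C with sp³ C, no adjacent C=O → ether.
  CH(COBr): pendant –C(=O)X: carbonyl C bonded to C and halogen → acyl halide.
  CH(OCH3): pendant –OCH3: C–O–C with sp³ C, no adjacent C=O → ether.
  CH(OH): –OH on an sp³ carbon → alcohol (secondary).
  CH2NHCH2: C–N–C with sp³ carbons and no adjacent C=O → amine (secondary).
  CH(CH2OH): pendant –CH2OH on an sp³ backbone C → alcohol.
  CH(OH): –OH on an sp³ carbon → alcohol (secondary).
  CH2COOCH2: –C(=O)–O–C with C on the carbonyl side → ester.
  CO: –C(=O)– with carbon on both sides → ketone.
  CH(OH): –OH on an sp³ carbon → alcohol (secondary).
  CH(OCH3): pendant –OCH3: C–O–C with sp³ C, no adjacent C=O → ether.
  COOH: –COOH: carbonyl C bonded to –OH and C → carboxylic acid (the –OH is not a separate alcohol).
Alcohol appears at: CH(OH), CH(CH2OH), CH(OH), CH(OH) → 4.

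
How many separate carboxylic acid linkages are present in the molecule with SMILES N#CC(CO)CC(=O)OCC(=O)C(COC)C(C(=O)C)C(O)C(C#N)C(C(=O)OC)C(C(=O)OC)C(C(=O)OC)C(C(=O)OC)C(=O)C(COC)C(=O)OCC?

0

N≡C–: carbon triple-bonded to nitrogen → nitrile.
pendant –CH2OH on an sp³ backbone C → alcohol.
–C(=O)–O–C with C on the carbonyl side → ester.
–C(=O)– with carbon on both sides → ketone.
pendant –CH2OCH3: C–O–C linkage → ether.
pendant –COCH3: carbonyl C bonded to two carbons → ketone.
–OH on an sp³ carbon → alcohol (secondary).
pendant –C≡N: nitrile.
pendant –COOCH3: carbonyl C bonded to C and –OCH3 → ester.
pendant –COOCH3: carbonyl C bonded to C and –OCH3 → ester.
pendant –COOCH3: carbonyl C bonded to C and –OCH3 → ester.
pendant –COOCH3: carbonyl C bonded to C and –OCH3 → ester.
–C(=O)– with carbon on both sides → ketone.
pendant –CH2OCH3: C–O–C linkage → ether.
–C(=O)OCH2CH3: carbonyl C bonded to C and to –OEt → ester.
No segment is a carboxylic acid: CH(CH2OH) is alcohol, not carboxylic acid; CH2COOCH2 is ester, not carboxylic acid; CH(OH) is alcohol, not carboxylic acid. → 0.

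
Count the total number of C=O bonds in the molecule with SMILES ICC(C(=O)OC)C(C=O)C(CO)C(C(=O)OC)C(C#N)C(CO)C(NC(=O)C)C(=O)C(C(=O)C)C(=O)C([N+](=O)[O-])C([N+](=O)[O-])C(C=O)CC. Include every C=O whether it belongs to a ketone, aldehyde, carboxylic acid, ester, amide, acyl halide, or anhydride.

CH(COOCH3): ester, 1 C=O (running total 1).
CH(CHO): aldehyde, 1 C=O (running total 2).
CH(COOCH3): ester, 1 C=O (running total 3).
CH(NHCOCH3): amide, 1 C=O (running total 4).
CO: ketone, 1 C=O (running total 5).
CH(COCH3): ketone, 1 C=O (running total 6).
CO: ketone, 1 C=O (running total 7).
CH(CHO): aldehyde, 1 C=O (running total 8).

8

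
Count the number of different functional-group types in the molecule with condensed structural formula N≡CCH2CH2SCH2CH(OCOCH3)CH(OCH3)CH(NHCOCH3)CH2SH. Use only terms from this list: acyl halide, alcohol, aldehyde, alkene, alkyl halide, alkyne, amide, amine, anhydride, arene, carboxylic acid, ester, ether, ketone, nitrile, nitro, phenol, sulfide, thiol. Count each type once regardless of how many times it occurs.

6

Working along the chain:
  N≡C: N≡C–: carbon triple-bonded to nitrogen → nitrile.
  CH2SCH2: C–S–C linkage → sulfide (thioether).
  CH(OCOCH3): pendant –OC(=O)CH3: an acyloxy group → ester.
  CH(OCH3): pendant –OCH3: C–O–C with sp³ C, no adjacent C=O → ether.
  CH(NHCOCH3): pendant –NHC(=O)CH3: N bonded to a carbonyl → amide (not amine).
  CH2SH: –SH on an sp³ carbon → thiol.
Distinct types present: amide, ester, ether, nitrile, sulfide, thiol.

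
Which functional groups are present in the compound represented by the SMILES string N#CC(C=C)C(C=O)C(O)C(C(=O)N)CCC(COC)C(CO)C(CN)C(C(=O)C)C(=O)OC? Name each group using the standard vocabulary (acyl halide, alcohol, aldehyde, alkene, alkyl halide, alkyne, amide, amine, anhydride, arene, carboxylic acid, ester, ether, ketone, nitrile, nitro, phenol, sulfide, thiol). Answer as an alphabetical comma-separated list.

Taking each segment in turn:
  N≡C: N≡C–: carbon triple-bonded to nitrogen → nitrile.
  CH(CH=CH2): pendant –CH=CH2: C=C double bond → alkene.
  CH(CHO): pendant –CHO: carbonyl C bonded to C and H → aldehyde.
  CH(OH): –OH on an sp³ carbon → alcohol (secondary).
  CH(CONH2): pendant –CONH2: carbonyl C bonded to C and N → amide.
  CH(CH2OCH3): pendant –CH2OCH3: C–O–C linkage → ether.
  CH(CH2OH): pendant –CH2OH on an sp³ backbone C → alcohol.
  CH(CH2NH2): pendant –CH2NH2: N on sp³ C, no adjacent C=O → amine.
  CH(COCH3): pendant –COCH3: carbonyl C bonded to two carbons → ketone.
  COOCH3: –C(=O)OCH3: carbonyl C bonded to C and to –OCH3 → ester (not ketone + ether).

alcohol, aldehyde, alkene, amide, amine, ester, ether, ketone, nitrile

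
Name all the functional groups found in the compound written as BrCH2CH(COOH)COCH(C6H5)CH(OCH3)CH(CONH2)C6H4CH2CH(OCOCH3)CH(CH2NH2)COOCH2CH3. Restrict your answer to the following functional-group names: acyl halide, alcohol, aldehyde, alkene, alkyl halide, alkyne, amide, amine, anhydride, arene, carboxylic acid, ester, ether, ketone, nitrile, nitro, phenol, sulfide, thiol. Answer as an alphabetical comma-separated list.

Reading the structure from left to right:
  BrCH2: halogen on an sp³ carbon → alkyl halide.
  CH(COOH): pendant –COOH: carbonyl C bonded to C and –OH → carboxylic acid.
  CO: –C(=O)– with carbon on both sides → ketone.
  CH(C6H5): pendant –C6H5: benzene ring → arene.
  CH(OCH3): pendant –OCH3: C–O–C with sp³ C, no adjacent C=O → ether.
  CH(CONH2): pendant –CONH2: carbonyl C bonded to C and N → amide.
  C6H4: para-disubstituted benzene ring → arene.
  CH(OCOCH3): pendant –OC(=O)CH3: an acyloxy group → ester.
  CH(CH2NH2): pendant –CH2NH2: N on sp³ C, no adjacent C=O → amine.
  COOCH2CH3: –C(=O)OCH2CH3: carbonyl C bonded to C and to –OEt → ester.

alkyl halide, amide, amine, arene, carboxylic acid, ester, ether, ketone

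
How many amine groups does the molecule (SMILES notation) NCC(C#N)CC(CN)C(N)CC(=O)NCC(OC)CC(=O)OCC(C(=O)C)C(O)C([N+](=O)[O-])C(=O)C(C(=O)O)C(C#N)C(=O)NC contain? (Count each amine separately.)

3

–NH2 on an sp³ carbon with no adjacent C=O → amine.
pendant –C≡N: nitrile.
pendant –CH2NH2: N on sp³ C, no adjacent C=O → amine.
–NH2 on an sp³ carbon with no adjacent C=O → amine.
–C(=O)–N– linkage → amide (the N is not an amine).
pendant –OCH3: C–O–C with sp³ C, no adjacent C=O → ether.
–C(=O)–O–C with C on the carbonyl side → ester.
pendant –COCH3: carbonyl C bonded to two carbons → ketone.
–OH on an sp³ carbon → alcohol (secondary).
–NO2 on an sp³ carbon → nitro (the N=O is not a carbonyl).
–C(=O)– with carbon on both sides → ketone.
pendant –COOH: carbonyl C bonded to C and –OH → carboxylic acid.
pendant –C≡N: nitrile.
–C(=O)NHCH3: carbonyl C bonded to C and to N → amide (the N is not an amine).
Amine appears at: H2NCH2, CH(CH2NH2), CH(NH2) → 3.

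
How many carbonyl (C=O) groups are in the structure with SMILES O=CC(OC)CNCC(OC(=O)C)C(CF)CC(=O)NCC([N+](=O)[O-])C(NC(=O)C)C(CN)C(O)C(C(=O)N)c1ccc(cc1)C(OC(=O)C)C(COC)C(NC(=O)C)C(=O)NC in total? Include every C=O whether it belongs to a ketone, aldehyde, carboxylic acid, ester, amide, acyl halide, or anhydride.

OHC: aldehyde, 1 C=O (running total 1).
CH(OCOCH3): ester, 1 C=O (running total 2).
CH2CONHCH2: amide, 1 C=O (running total 3).
CH(NHCOCH3): amide, 1 C=O (running total 4).
CH(CONH2): amide, 1 C=O (running total 5).
CH(OCOCH3): ester, 1 C=O (running total 6).
CH(NHCOCH3): amide, 1 C=O (running total 7).
CONHCH3: amide, 1 C=O (running total 8).

8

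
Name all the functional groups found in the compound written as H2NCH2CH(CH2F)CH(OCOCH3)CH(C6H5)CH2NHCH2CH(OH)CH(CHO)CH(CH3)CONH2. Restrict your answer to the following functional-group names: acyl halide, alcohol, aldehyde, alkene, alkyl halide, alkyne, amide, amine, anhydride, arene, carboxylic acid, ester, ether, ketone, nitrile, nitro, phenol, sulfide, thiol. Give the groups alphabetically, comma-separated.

alcohol, aldehyde, alkyl halide, amide, amine, arene, ester

–NH2 on an sp³ carbon with no adjacent C=O → amine.
pendant –CH2X: halogen on sp³ carbon → alkyl halide.
pendant –OC(=O)CH3: an acyloxy group → ester.
pendant –C6H5: benzene ring → arene.
C–N–C with sp³ carbons and no adjacent C=O → amine (secondary).
–OH on an sp³ carbon → alcohol (secondary).
pendant –CHO: carbonyl C bonded to C and H → aldehyde.
–C(=O)NH2: carbonyl C bonded to C and to N → amide (the N is not a separate amine).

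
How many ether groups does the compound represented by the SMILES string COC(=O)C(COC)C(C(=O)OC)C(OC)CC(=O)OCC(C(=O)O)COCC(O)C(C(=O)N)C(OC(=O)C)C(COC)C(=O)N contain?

CH3O–C(=O)–: carbonyl C bonded to C and to –OCH3 → ester (not ketone + ether).
pendant –CH2OCH3: C–O–C linkage → ether.
pendant –COOCH3: carbonyl C bonded to C and –OCH3 → ester.
pendant –OCH3: C–O–C with sp³ C, no adjacent C=O → ether.
–C(=O)–O–C with C on the carbonyl side → ester.
pendant –COOH: carbonyl C bonded to C and –OH → carboxylic acid.
C–O–C with sp³ carbons on both sides and no adjacent C=O → ether.
–OH on an sp³ carbon → alcohol (secondary).
pendant –CONH2: carbonyl C bonded to C and N → amide.
pendant –OC(=O)CH3: an acyloxy group → ester.
pendant –CH2OCH3: C–O–C linkage → ether.
–C(=O)NH2: carbonyl C bonded to C and to N → amide (the N is not a separate amine).
Ether appears at: CH(CH2OCH3), CH(OCH3), CH2OCH2, CH(CH2OCH3) → 4.

4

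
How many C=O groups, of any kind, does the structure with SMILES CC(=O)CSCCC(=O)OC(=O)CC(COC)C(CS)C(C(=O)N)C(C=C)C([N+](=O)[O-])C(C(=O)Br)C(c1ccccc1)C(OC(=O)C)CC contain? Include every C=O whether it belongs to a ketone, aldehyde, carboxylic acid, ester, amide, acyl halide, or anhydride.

CO: ketone, 1 C=O (running total 1).
CH2CO-O-COCH2: anhydride, 2 C=O (running total 3).
CH(CONH2): amide, 1 C=O (running total 4).
CH(COBr): acyl halide, 1 C=O (running total 5).
CH(OCOCH3): ester, 1 C=O (running total 6).

6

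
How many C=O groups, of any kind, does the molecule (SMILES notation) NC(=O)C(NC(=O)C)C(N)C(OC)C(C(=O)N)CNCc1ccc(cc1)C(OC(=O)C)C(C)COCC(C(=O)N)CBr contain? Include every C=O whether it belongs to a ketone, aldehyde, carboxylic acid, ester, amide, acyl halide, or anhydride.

5

H2NCO: amide, 1 C=O (running total 1).
CH(NHCOCH3): amide, 1 C=O (running total 2).
CH(CONH2): amide, 1 C=O (running total 3).
CH(OCOCH3): ester, 1 C=O (running total 4).
CH(CONH2): amide, 1 C=O (running total 5).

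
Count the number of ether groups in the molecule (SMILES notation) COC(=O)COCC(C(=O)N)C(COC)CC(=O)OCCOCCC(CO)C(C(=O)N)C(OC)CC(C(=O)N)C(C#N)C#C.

Working along the chain:
  CH3OOC: CH3O–C(=O)–: carbonyl C bonded to C and to –OCH3 → ester (not ketone + ether).
  CH2OCH2: C–O–C with sp³ carbons on both sides and no adjacent C=O → ether.
  CH(CONH2): pendant –CONH2: carbonyl C bonded to C and N → amide.
  CH(CH2OCH3): pendant –CH2OCH3: C–O–C linkage → ether.
  CH2COOCH2: –C(=O)–O–C with C on the carbonyl side → ester.
  CH2OCH2: C–O–C with sp³ carbons on both sides and no adjacent C=O → ether.
  CH(CH2OH): pendant –CH2OH on an sp³ backbone C → alcohol.
  CH(CONH2): pendant –CONH2: carbonyl C bonded to C and N → amide.
  CH(OCH3): pendant –OCH3: C–O–C with sp³ C, no adjacent C=O → ether.
  CH(CONH2): pendant –CONH2: carbonyl C bonded to C and N → amide.
  CH(CN): pendant –C≡N: nitrile.
  C≡CH: C≡C triple bond → alkyne.
Ether appears at: CH2OCH2, CH(CH2OCH3), CH2OCH2, CH(OCH3) → 4.

4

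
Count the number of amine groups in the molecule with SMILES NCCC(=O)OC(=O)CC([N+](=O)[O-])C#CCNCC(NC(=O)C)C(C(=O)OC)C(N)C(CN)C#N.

–NH2 on an sp³ carbon with no adjacent C=O → amine.
two acyl groups sharing one oxygen, –C(=O)–O–C(=O)– → anhydride.
–NO2 on an sp³ carbon → nitro (the N=O is not a carbonyl).
C≡C triple bond → alkyne.
C–N–C with sp³ carbons and no adjacent C=O → amine (secondary).
pendant –NHC(=O)CH3: N bonded to a carbonyl → amide (not amine).
pendant –COOCH3: carbonyl C bonded to C and –OCH3 → ester.
–NH2 on an sp³ carbon with no adjacent C=O → amine.
pendant –CH2NH2: N on sp³ C, no adjacent C=O → amine.
–C≡N: carbon triple-bonded to nitrogen → nitrile.
Amine appears at: H2NCH2, CH2NHCH2, CH(NH2), CH(CH2NH2) → 4.

4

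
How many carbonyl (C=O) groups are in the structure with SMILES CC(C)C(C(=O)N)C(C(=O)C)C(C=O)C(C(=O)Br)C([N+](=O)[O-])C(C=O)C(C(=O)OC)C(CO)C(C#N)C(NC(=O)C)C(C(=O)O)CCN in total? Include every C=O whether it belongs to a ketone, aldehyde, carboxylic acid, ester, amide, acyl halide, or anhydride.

8

CH(CONH2): amide, 1 C=O (running total 1).
CH(COCH3): ketone, 1 C=O (running total 2).
CH(CHO): aldehyde, 1 C=O (running total 3).
CH(COBr): acyl halide, 1 C=O (running total 4).
CH(CHO): aldehyde, 1 C=O (running total 5).
CH(COOCH3): ester, 1 C=O (running total 6).
CH(NHCOCH3): amide, 1 C=O (running total 7).
CH(COOH): carboxylic acid, 1 C=O (running total 8).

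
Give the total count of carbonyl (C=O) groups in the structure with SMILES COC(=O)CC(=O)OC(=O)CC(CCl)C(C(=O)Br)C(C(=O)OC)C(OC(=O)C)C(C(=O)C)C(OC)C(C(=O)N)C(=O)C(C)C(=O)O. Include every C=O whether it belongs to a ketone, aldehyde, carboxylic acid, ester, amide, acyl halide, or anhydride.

CH3OOC: ester, 1 C=O (running total 1).
CH2CO-O-COCH2: anhydride, 2 C=O (running total 3).
CH(COBr): acyl halide, 1 C=O (running total 4).
CH(COOCH3): ester, 1 C=O (running total 5).
CH(OCOCH3): ester, 1 C=O (running total 6).
CH(COCH3): ketone, 1 C=O (running total 7).
CH(CONH2): amide, 1 C=O (running total 8).
CO: ketone, 1 C=O (running total 9).
COOH: carboxylic acid, 1 C=O (running total 10).

10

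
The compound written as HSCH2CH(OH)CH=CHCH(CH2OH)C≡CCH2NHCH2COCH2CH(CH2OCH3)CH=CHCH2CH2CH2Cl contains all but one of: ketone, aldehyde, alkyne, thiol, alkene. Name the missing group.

alkene: present (CH=CH — C=C double bond → alkene).
alkyne: present (C≡C — C≡C triple bond → alkyne).
thiol: present (HSCH2 — –SH on an sp³ carbon → thiol).
ketone: present (CO — –C(=O)– with carbon on both sides → ketone).
aldehyde: absent. In CO, the carbonyl carbon is bonded to two carbons, so it is a ketone, not an aldehyde.

aldehyde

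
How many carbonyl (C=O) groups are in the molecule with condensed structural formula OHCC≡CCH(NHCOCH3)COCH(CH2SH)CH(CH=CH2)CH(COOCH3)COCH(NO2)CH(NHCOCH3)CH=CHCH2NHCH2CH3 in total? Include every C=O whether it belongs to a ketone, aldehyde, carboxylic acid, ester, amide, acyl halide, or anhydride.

OHC: aldehyde, 1 C=O (running total 1).
CH(NHCOCH3): amide, 1 C=O (running total 2).
CO: ketone, 1 C=O (running total 3).
CH(COOCH3): ester, 1 C=O (running total 4).
CO: ketone, 1 C=O (running total 5).
CH(NHCOCH3): amide, 1 C=O (running total 6).

6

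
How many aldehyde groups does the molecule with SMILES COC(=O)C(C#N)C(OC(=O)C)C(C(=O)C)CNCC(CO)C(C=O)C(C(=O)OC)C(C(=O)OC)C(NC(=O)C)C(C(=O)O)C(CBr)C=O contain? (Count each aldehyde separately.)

CH3O–C(=O)–: carbonyl C bonded to C and to –OCH3 → ester (not ketone + ether).
pendant –C≡N: nitrile.
pendant –OC(=O)CH3: an acyloxy group → ester.
pendant –COCH3: carbonyl C bonded to two carbons → ketone.
C–N–C with sp³ carbons and no adjacent C=O → amine (secondary).
pendant –CH2OH on an sp³ backbone C → alcohol.
pendant –CHO: carbonyl C bonded to C and H → aldehyde.
pendant –COOCH3: carbonyl C bonded to C and –OCH3 → ester.
pendant –COOCH3: carbonyl C bonded to C and –OCH3 → ester.
pendant –NHC(=O)CH3: N bonded to a carbonyl → amide (not amine).
pendant –COOH: carbonyl C bonded to C and –OH → carboxylic acid.
pendant –CH2X: halogen on sp³ carbon → alkyl halide.
terminal –CHO: carbonyl C bonded to H and C → aldehyde.
Aldehyde appears at: CH(CHO), CHO → 2.

2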